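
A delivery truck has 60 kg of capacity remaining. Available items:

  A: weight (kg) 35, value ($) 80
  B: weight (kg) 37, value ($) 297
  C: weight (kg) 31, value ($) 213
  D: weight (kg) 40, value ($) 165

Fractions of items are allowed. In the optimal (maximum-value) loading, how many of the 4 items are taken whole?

Ratios (sorted): B 8.03, C 6.87, D 4.12, A 2.29
take B (37 @ 297); take 23/31 of C → 158.03. Capacity used 60/60.
1 item(s) taken whole; one partial (take 23/31 of C).

1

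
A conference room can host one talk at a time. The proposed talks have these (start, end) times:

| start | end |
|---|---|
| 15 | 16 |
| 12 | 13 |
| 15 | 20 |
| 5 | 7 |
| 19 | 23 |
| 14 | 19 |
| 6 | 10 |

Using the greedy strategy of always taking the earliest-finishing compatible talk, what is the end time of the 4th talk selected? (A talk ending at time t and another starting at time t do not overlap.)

23

Sort by end time and greedily take each interval whose start is ≥ the last chosen end.
Sorted by end: (5,7)  (6,10)  (12,13)  (15,16)  (14,19)  (15,20)  (19,23)
take (5,7); take (12,13); take (15,16); skip (14,19); take (19,23).
Selected: (5,7) (12,13) (15,16) (19,23)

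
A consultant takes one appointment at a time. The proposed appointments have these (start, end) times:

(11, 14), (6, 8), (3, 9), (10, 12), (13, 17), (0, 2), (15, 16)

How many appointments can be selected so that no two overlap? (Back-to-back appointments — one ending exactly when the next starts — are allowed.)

4

Greedy by earliest finish: after sorting by end time, pick each interval compatible with the last pick.
By end time: (0,2), (6,8), (3,9), (10,12), (11,14), (15,16), (13,17).
Pick (0,2); next start ≥ 2 → (6,8); next start ≥ 8 → (10,12); next start ≥ 12 → (15,16).
Selected 4 appointments.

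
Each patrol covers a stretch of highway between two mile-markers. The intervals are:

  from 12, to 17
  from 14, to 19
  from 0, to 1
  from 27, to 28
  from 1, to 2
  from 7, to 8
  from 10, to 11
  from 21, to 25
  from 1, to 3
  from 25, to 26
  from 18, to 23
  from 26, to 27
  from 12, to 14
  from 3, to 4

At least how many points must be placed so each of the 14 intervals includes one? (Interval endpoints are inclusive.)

Sort by right endpoint; whenever an interval is uncovered, place a point at its right end.
By right end: [0,1]  [1,2]  [1,3]  [3,4]  [7,8]  [10,11]  [12,14]  [12,17]  [14,19]  [18,23]  [21,25]  [25,26]  [26,27]  [27,28]
[0,1] uncovered → point at 1; [3,4] uncovered → point at 4; [7,8] uncovered → point at 8; [10,11] uncovered → point at 11; [12,14] uncovered → point at 14; [18,23] uncovered → point at 23; [25,26] uncovered → point at 26; [27,28] uncovered → point at 28.
Points: 1, 4, 8, 11, 14, 23, 26, 28 (8 total).

8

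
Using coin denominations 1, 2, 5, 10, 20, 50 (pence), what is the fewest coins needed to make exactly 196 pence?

Greedy: take as many of the largest coin as possible, then repeat with the remainder.
196 = 3×50 + 2×20 + 1×5 + 1×1
Total coins = 3 + 2 + 1 + 1 = 7

7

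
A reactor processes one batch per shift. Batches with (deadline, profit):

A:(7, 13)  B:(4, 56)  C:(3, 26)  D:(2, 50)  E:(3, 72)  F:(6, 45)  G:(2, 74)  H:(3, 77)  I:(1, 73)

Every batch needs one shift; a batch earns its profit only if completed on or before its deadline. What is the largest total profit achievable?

338

Take jobs in profit order; each goes to the latest open slot no later than its deadline.
Profit order: H=77 G=74 I=73 E=72 B=56 D=50 F=45 C=26 A=13
Assign: H→slot 3, G→slot 2, I→slot 1, E skipped, B→slot 4, D skipped, F→slot 6, C skipped, A→slot 7.
Slots: [1:I] [2:G] [3:H] [4:B] [6:F] [7:A]
Profit = 73 + 74 + 77 + 56 + 45 + 13 = 338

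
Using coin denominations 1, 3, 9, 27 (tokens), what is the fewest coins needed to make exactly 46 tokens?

4

46 = 1×27 + 2×9 + 1×1
Total coins = 1 + 2 + 1 = 4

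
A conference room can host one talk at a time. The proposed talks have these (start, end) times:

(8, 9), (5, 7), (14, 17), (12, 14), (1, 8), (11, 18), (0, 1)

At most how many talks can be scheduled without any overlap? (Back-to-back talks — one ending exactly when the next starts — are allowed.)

Order by finish time; keep every interval that doesn't clash with the previous kept one.
Sorted by end: (0,1)  (5,7)  (1,8)  (8,9)  (12,14)  (14,17)  (11,18)
take (0,1); take (5,7); take (8,9); take (12,14); take (14,17); skip (11,18).
Selected 5 talks.

5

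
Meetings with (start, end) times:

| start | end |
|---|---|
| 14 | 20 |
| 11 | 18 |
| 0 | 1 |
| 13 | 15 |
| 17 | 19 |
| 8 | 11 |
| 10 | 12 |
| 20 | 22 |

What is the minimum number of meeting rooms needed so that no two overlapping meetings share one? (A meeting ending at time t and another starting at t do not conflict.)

3

starts: [0, 8, 10, 11, 13, 14, 17, 20]
ends:   [1, 11, 12, 15, 18, 19, 20, 22]
s0→1 e1→0 s8→1 s10→2 e11→1 s11→2 e12→1 s13→2 s14→3  — peak 3.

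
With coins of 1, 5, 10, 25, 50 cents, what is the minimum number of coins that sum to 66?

Use the largest denomination that fits, subtract, and repeat.
66 − 1×50→16 − 1×10→6 − 1×5→1 − 1×1→0
Total coins = 1 + 1 + 1 + 1 = 4

4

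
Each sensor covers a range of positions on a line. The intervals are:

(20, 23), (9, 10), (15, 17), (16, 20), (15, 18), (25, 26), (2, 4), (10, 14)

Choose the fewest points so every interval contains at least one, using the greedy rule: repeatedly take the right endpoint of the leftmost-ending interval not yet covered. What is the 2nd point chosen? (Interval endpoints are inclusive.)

10

Process intervals by earliest right end; each time one isn't hit yet, stab at its right endpoint.
By right end: [2,4]  [9,10]  [10,14]  [15,17]  [15,18]  [16,20]  [20,23]  [25,26]
[2,4] uncovered → point at 4; [9,10] uncovered → point at 10; [15,17] uncovered → point at 17; [20,23] uncovered → point at 23; [25,26] uncovered → point at 26.
Points: 4, 10, 17, 23, 26 (5 total).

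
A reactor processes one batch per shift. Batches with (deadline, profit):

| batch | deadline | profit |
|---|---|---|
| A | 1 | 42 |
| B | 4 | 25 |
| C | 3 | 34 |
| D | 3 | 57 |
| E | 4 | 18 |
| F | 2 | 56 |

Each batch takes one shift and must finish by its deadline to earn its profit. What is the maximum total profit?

Take jobs in profit order; each goes to the latest open slot no later than its deadline.
By profit: D(d3,57), F(d2,56), A(d1,42), C(d3,34), B(d4,25), E(d4,18)
D→slot 3; F→slot 2; A→slot 1; C skipped; B→slot 4; E skipped.
Profit = 42 + 56 + 57 + 25 = 180

180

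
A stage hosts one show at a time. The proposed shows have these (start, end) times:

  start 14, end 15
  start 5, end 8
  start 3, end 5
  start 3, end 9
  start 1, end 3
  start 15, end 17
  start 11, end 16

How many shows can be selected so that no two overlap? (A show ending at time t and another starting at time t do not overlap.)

5

Sort by end time and greedily take each interval whose start is ≥ the last chosen end.
By end time: (1,3), (3,5), (5,8), (3,9), (14,15), (11,16), (15,17).
Pick (1,3); next start ≥ 3 → (3,5); next start ≥ 5 → (5,8); next start ≥ 8 → (14,15); next start ≥ 15 → (15,17).
Selected 5 shows.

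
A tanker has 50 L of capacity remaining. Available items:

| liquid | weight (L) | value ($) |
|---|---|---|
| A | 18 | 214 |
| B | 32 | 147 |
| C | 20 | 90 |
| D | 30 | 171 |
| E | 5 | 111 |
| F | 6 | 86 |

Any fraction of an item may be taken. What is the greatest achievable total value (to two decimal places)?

Greedy by value/weight ratio, highest first.
Order: E (111/5=22.20) > F (86/6=14.33) > A (214/18=11.89) > D (171/30=5.70) > B (147/32=4.59) > C (90/20=4.50)
Fill: take E (5 @ 111) → take F (6 @ 86) → take A (18 @ 214) → take 21/30 of D → 119.70; 50/50 used.
Total value = 530.70

530.70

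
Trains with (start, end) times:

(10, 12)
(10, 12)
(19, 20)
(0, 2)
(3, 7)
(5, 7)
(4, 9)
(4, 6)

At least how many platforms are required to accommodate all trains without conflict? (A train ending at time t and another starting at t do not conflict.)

4

The answer is the maximum number of intervals overlapping at any instant.
starts: [0, 3, 4, 4, 5, 10, 10, 19]
ends:   [2, 6, 7, 7, 9, 12, 12, 20]
s0→1 e2→0 s3→1 s4→2 s4→3 s5→4  — peak 4.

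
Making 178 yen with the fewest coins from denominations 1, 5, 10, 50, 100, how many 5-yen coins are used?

1

178 − 1×100→78 − 1×50→28 − 2×10→8 − 1×5→3 − 3×1→0
Count of 5: 1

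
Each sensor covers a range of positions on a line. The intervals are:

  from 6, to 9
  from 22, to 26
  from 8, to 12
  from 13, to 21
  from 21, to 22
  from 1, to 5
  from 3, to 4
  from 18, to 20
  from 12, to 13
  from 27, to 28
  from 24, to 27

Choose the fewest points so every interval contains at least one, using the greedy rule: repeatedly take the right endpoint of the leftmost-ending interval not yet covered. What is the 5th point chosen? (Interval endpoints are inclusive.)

Process intervals by earliest right end; each time one isn't hit yet, stab at its right endpoint.
Sorted: [3,4] [1,5] [6,9] [8,12] [12,13] [18,20] [13,21] [21,22] [22,26] [24,27] [27,28]
{[3,4],[1,5]} hit by 4; {[6,9],[8,12]} hit by 9; {[12,13]} hit by 13; {[18,20],[13,21]} hit by 20; {[21,22],[22,26]} hit by 22; {[24,27],[27,28]} hit by 27.
Points: 4, 9, 13, 20, 22, 27 (6 total).

22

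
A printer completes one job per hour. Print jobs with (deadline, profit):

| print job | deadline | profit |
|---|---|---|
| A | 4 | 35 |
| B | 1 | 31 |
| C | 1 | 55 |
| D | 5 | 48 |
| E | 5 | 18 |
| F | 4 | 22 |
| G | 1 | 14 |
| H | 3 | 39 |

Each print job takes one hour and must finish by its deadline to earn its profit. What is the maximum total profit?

199

Sort by profit descending; place each in the latest free slot ≤ its deadline.
Profit order: C=55 D=48 H=39 A=35 B=31 F=22 E=18 G=14
Assign: C→slot 1, D→slot 5, H→slot 3, A→slot 4, B skipped, F→slot 2, E skipped, G skipped.
Slots: [1:C] [2:F] [3:H] [4:A] [5:D]
Profit = 55 + 22 + 39 + 35 + 48 = 199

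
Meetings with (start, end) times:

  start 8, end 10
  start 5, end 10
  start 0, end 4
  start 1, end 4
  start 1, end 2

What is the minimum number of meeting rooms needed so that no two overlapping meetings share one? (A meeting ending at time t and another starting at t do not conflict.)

The answer is the maximum number of intervals overlapping at any instant.
Events (time:±→running): 0:+→1 1:+→2 1:+→3 … peak 3.

3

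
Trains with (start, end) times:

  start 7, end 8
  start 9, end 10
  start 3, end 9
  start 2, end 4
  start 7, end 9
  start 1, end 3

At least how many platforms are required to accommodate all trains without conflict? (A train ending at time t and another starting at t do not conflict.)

3

Count concurrent intervals with a sweep; the peak is the room count.
starts: [1, 2, 3, 7, 7, 9]
ends:   [3, 4, 8, 9, 9, 10]
s1→1 s2→2 e3→1 s3→2 e4→1 s7→2 s7→3  — peak 3.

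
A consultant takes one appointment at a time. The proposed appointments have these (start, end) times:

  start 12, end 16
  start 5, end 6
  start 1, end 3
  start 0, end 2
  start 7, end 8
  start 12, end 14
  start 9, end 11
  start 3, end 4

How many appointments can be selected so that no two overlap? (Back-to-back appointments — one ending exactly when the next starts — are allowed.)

6

Order by finish time; keep every interval that doesn't clash with the previous kept one.
Sorted by end: (0,2)  (1,3)  (3,4)  (5,6)  (7,8)  (9,11)  (12,14)  (12,16)
take (0,2); take (3,4); take (5,6); take (7,8); take (9,11); take (12,14).
Selected 6 appointments.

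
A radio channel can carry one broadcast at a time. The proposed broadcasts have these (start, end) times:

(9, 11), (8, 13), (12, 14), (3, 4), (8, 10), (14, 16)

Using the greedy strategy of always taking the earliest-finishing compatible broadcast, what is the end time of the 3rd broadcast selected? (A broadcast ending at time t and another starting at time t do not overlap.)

14

Order by finish time; keep every interval that doesn't clash with the previous kept one.
Sorted by end: (3,4)  (8,10)  (9,11)  (8,13)  (12,14)  (14,16)
take (3,4); take (8,10); take (12,14); take (14,16).
Selected: (3,4) (8,10) (12,14) (14,16)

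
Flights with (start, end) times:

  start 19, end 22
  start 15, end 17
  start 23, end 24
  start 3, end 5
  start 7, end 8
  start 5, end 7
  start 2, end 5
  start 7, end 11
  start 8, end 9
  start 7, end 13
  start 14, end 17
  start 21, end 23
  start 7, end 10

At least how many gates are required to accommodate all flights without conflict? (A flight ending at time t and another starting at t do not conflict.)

4

Count concurrent intervals with a sweep; the peak is the room count.
Events (time:±→running): 2:+→1 3:+→2 5:-→1 5:-→0 5:+→1 7:-→0 7:+→1 7:+→2 7:+→3 7:+→4 … peak 4.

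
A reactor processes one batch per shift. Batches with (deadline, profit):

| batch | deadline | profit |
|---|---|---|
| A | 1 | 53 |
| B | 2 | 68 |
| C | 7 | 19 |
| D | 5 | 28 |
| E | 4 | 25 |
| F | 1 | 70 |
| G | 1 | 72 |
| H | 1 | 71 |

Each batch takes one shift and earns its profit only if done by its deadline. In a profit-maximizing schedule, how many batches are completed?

5

Sort by profit descending; place each in the latest free slot ≤ its deadline.
Profit order: G=72 H=71 F=70 B=68 A=53 D=28 E=25 C=19
Assign: G→slot 1, H skipped, F skipped, B→slot 2, A skipped, D→slot 5, E→slot 4, C→slot 7.
Slots: [1:G] [2:B] [4:E] [5:D] [7:C]
5 of 8 scheduled.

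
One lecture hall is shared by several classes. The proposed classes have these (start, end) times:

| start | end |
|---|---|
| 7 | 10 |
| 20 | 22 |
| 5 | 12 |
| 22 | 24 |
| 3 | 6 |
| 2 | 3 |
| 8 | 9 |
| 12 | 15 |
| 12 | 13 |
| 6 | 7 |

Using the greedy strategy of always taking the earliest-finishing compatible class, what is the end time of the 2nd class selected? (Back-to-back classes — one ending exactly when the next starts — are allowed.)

6

Sort by end time and greedily take each interval whose start is ≥ the last chosen end.
Sorted by end: (2,3)  (3,6)  (6,7)  (8,9)  (7,10)  (5,12)  (12,13)  (12,15)  (20,22)  (22,24)
take (2,3); take (3,6); take (6,7); take (8,9); skip (5,12); take (12,13); skip (12,15); take (20,22); take (22,24).
Selected: (2,3) (3,6) (6,7) (8,9) (12,13) (20,22) (22,24)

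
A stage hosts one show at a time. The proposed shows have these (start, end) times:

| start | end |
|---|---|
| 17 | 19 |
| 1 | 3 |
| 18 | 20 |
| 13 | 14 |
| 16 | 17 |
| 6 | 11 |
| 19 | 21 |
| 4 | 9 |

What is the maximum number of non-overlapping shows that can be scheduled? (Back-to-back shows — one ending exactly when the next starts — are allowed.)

Sort by end time and greedily take each interval whose start is ≥ the last chosen end.
Sorted by end: (1,3)  (4,9)  (6,11)  (13,14)  (16,17)  (17,19)  (18,20)  (19,21)
take (1,3); take (4,9); take (13,14); take (16,17); take (17,19); take (19,21).
Selected 6 shows.

6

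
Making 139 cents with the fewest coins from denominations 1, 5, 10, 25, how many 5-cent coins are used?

Greedy: take as many of the largest coin as possible, then repeat with the remainder.
139 − 5×25→14 − 1×10→4 − 4×1→0
Count of 5: 0

0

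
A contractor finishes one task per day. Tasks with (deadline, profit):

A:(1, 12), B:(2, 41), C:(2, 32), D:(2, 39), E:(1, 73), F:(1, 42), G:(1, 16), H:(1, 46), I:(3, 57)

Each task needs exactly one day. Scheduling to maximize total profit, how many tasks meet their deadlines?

3

Sort by profit descending; place each in the latest free slot ≤ its deadline.
By profit: E(d1,73), I(d3,57), H(d1,46), F(d1,42), B(d2,41), D(d2,39), C(d2,32), G(d1,16), A(d1,12)
E→slot 1; I→slot 3; H skipped; F skipped; B→slot 2; D skipped; C skipped; G skipped; A skipped.
3 of 9 scheduled.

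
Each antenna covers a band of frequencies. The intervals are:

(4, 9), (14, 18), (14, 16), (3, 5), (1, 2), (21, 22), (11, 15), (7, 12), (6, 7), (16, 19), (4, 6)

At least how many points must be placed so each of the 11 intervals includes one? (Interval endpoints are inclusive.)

Sort by right endpoint; whenever an interval is uncovered, place a point at its right end.
By right end: [1,2]  [3,5]  [4,6]  [6,7]  [4,9]  [7,12]  [11,15]  [14,16]  [14,18]  [16,19]  [21,22]
[1,2] uncovered → point at 2; [3,5] uncovered → point at 5; [6,7] uncovered → point at 7; [11,15] uncovered → point at 15; [16,19] uncovered → point at 19; [21,22] uncovered → point at 22.
Points: 2, 5, 7, 15, 19, 22 (6 total).

6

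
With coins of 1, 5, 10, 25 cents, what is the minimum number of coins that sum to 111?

Greedy: take as many of the largest coin as possible, then repeat with the remainder.
111 = 4×25 + 1×10 + 1×1
Total coins = 4 + 1 + 1 = 6

6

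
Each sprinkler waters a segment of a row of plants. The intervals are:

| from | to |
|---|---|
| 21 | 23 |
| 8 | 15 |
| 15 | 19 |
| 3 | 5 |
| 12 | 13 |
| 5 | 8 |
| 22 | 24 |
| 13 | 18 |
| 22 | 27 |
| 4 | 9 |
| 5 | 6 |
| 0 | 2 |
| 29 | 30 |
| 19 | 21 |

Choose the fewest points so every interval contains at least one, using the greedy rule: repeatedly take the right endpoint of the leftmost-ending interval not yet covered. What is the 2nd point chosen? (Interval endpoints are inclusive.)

Process intervals by earliest right end; each time one isn't hit yet, stab at its right endpoint.
Sorted: [0,2] [3,5] [5,6] [5,8] [4,9] [12,13] [8,15] [13,18] [15,19] [19,21] [21,23] [22,24] [22,27] [29,30]
{[0,2]} hit by 2; {[3,5],[5,6],[5,8],[4,9]} hit by 5; {[12,13],[8,15],[13,18]} hit by 13; {[15,19],[19,21]} hit by 19; {[21,23],[22,24],[22,27]} hit by 23; {[29,30]} hit by 30.
Points: 2, 5, 13, 19, 23, 30 (6 total).

5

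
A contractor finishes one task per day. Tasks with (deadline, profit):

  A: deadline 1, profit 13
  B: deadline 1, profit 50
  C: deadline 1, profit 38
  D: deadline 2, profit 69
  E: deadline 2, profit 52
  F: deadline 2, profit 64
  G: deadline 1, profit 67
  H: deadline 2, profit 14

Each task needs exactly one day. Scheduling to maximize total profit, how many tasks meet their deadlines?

2

Take jobs in profit order; each goes to the latest open slot no later than its deadline.
By profit: D(d2,69), G(d1,67), F(d2,64), E(d2,52), B(d1,50), C(d1,38), H(d2,14), A(d1,13)
D→slot 2; G→slot 1; F skipped; E skipped; B skipped; C skipped; H skipped; A skipped.
2 of 8 scheduled.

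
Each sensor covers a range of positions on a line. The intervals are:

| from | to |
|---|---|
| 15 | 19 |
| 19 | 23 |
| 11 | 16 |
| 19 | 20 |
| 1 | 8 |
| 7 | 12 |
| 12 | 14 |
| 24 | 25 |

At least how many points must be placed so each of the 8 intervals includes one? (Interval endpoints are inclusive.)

Process intervals by earliest right end; each time one isn't hit yet, stab at its right endpoint.
Sorted: [1,8] [7,12] [12,14] [11,16] [15,19] [19,20] [19,23] [24,25]
{[1,8],[7,12]} hit by 8; {[12,14],[11,16]} hit by 14; {[15,19],[19,20],[19,23]} hit by 19; {[24,25]} hit by 25.
Points: 8, 14, 19, 25 (4 total).

4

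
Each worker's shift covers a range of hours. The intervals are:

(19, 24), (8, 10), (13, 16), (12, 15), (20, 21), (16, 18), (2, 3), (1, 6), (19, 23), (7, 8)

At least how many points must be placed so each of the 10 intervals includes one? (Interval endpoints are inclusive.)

By right end: [2,3]  [1,6]  [7,8]  [8,10]  [12,15]  [13,16]  [16,18]  [20,21]  [19,23]  [19,24]
[2,3] uncovered → point at 3; [7,8] uncovered → point at 8; [12,15] uncovered → point at 15; [16,18] uncovered → point at 18; [20,21] uncovered → point at 21.
Points: 3, 8, 15, 18, 21 (5 total).

5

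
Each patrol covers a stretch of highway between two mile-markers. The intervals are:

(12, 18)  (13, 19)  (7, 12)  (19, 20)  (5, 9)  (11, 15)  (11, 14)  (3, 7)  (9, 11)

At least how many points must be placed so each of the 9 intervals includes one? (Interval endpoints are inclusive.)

4

Process intervals by earliest right end; each time one isn't hit yet, stab at its right endpoint.
Sorted: [3,7] [5,9] [9,11] [7,12] [11,14] [11,15] [12,18] [13,19] [19,20]
{[3,7],[5,9]} hit by 7; {[9,11],[7,12],[11,14],[11,15]} hit by 11; {[12,18],[13,19]} hit by 18; {[19,20]} hit by 20.
Points: 7, 11, 18, 20 (4 total).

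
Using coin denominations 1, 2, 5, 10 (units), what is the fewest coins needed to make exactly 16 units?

Use the largest denomination that fits, subtract, and repeat.
16 − 1×10→6 − 1×5→1 − 1×1→0
Total coins = 1 + 1 + 1 = 3

3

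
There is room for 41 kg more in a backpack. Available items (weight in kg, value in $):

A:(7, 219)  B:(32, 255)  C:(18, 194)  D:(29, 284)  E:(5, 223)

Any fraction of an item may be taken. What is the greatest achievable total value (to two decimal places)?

Greedy by value/weight ratio, highest first.
Order: E (223/5=44.60) > A (219/7=31.29) > C (194/18=10.78) > D (284/29=9.79) > B (255/32=7.97)
Fill: take E (5 @ 223) → take A (7 @ 219) → take C (18 @ 194) → take 11/29 of D → 107.72; 41/41 used.
Total value = 743.72

743.72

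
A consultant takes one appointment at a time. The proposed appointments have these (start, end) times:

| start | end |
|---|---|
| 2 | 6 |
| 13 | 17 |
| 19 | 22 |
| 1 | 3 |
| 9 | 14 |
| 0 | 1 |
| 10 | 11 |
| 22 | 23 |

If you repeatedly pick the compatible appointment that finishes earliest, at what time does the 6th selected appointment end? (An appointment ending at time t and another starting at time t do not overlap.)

Sort by end time and greedily take each interval whose start is ≥ the last chosen end.
Sorted by end: (0,1)  (1,3)  (2,6)  (10,11)  (9,14)  (13,17)  (19,22)  (22,23)
take (0,1); take (1,3); take (10,11); skip (9,14); take (13,17); take (19,22); take (22,23).
Selected: (0,1) (1,3) (10,11) (13,17) (19,22) (22,23)

23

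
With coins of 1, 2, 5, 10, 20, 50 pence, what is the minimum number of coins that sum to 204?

204 = 4×50 + 2×2
Total coins = 4 + 2 = 6

6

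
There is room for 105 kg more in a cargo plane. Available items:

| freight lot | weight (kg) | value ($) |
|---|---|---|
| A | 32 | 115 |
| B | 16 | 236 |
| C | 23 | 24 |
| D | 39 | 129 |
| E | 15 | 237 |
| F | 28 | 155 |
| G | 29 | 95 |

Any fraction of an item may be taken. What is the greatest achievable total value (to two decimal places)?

Ratios (sorted): E 15.80, B 14.75, F 5.54, A 3.59, D 3.31, G 3.28, C 1.04
take E (15 @ 237); take B (16 @ 236); take F (28 @ 155); take A (32 @ 115); take 14/39 of D → 46.31. Capacity used 105/105.
Total value = 789.31

789.31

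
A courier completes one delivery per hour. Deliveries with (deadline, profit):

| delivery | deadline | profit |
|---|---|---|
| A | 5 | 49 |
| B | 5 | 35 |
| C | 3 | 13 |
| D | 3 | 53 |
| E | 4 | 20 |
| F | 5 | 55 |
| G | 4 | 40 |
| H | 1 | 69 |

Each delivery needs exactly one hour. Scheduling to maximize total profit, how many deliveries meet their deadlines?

5

By profit: H(d1,69), F(d5,55), D(d3,53), A(d5,49), G(d4,40), B(d5,35), E(d4,20), C(d3,13)
H→slot 1; F→slot 5; D→slot 3; A→slot 4; G→slot 2; B skipped; E skipped; C skipped.
5 of 8 scheduled.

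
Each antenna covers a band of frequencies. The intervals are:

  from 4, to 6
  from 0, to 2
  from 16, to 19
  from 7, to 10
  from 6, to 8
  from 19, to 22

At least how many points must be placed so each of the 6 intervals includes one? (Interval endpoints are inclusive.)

4

Process intervals by earliest right end; each time one isn't hit yet, stab at its right endpoint.
Sorted: [0,2] [4,6] [6,8] [7,10] [16,19] [19,22]
{[0,2]} hit by 2; {[4,6],[6,8]} hit by 6; {[7,10]} hit by 10; {[16,19],[19,22]} hit by 19.
Points: 2, 6, 10, 19 (4 total).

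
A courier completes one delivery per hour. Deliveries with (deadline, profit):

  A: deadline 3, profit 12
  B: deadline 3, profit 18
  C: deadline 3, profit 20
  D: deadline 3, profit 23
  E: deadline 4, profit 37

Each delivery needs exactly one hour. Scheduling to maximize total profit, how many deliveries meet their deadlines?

4

Profit order: E=37 D=23 C=20 B=18 A=12
Assign: E→slot 4, D→slot 3, C→slot 2, B→slot 1, A skipped.
Slots: [1:B] [2:C] [3:D] [4:E]
4 of 5 scheduled.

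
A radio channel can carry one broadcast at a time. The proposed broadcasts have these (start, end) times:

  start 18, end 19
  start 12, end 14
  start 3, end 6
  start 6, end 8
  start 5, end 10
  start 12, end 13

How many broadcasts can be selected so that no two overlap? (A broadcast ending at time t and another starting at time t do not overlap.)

Order by finish time; keep every interval that doesn't clash with the previous kept one.
By end time: (3,6), (6,8), (5,10), (12,13), (12,14), (18,19).
Pick (3,6); next start ≥ 6 → (6,8); next start ≥ 8 → (12,13); next start ≥ 13 → (18,19).
Selected 4 broadcasts.

4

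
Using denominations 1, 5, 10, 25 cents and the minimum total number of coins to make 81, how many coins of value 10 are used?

81 − 3×25→6 − 1×5→1 − 1×1→0
Count of 10: 0

0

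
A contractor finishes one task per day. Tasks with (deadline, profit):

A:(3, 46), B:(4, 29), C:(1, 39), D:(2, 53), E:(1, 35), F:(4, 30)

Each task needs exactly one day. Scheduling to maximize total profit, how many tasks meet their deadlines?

By profit: D(d2,53), A(d3,46), C(d1,39), E(d1,35), F(d4,30), B(d4,29)
D→slot 2; A→slot 3; C→slot 1; E skipped; F→slot 4; B skipped.
4 of 6 scheduled.

4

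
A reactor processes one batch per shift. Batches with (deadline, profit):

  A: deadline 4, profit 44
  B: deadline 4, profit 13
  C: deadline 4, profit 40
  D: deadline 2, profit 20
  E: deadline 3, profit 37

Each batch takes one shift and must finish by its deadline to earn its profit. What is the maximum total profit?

141

Profit order: A=44 C=40 E=37 D=20 B=13
Assign: A→slot 4, C→slot 3, E→slot 2, D→slot 1, B skipped.
Slots: [1:D] [2:E] [3:C] [4:A]
Profit = 20 + 37 + 40 + 44 = 141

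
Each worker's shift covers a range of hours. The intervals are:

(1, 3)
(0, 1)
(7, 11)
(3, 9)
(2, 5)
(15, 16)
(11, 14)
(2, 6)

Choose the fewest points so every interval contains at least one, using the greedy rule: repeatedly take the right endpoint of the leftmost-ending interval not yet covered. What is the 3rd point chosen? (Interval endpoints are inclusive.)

By right end: [0,1]  [1,3]  [2,5]  [2,6]  [3,9]  [7,11]  [11,14]  [15,16]
[0,1] uncovered → point at 1; [2,5] uncovered → point at 5; [7,11] uncovered → point at 11; [15,16] uncovered → point at 16.
Points: 1, 5, 11, 16 (4 total).

11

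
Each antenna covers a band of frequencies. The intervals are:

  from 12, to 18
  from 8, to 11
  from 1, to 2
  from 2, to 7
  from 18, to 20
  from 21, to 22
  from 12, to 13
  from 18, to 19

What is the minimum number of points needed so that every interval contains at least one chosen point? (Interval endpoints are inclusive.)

Sorted: [1,2] [2,7] [8,11] [12,13] [12,18] [18,19] [18,20] [21,22]
{[1,2],[2,7]} hit by 2; {[8,11]} hit by 11; {[12,13],[12,18]} hit by 13; {[18,19],[18,20]} hit by 19; {[21,22]} hit by 22.
Points: 2, 11, 13, 19, 22 (5 total).

5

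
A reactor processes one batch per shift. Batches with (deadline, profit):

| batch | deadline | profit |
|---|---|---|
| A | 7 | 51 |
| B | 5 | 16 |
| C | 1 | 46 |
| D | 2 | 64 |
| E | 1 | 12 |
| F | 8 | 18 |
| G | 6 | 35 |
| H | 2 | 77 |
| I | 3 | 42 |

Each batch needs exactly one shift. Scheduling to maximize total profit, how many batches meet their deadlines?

7

Sort by profit descending; place each in the latest free slot ≤ its deadline.
Profit order: H=77 D=64 A=51 C=46 I=42 G=35 F=18 B=16 E=12
Assign: H→slot 2, D→slot 1, A→slot 7, C skipped, I→slot 3, G→slot 6, F→slot 8, B→slot 5, E skipped.
Slots: [1:D] [2:H] [3:I] [5:B] [6:G] [7:A] [8:F]
7 of 9 scheduled.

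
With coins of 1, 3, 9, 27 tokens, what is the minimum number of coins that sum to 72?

4

Use the largest denomination that fits, subtract, and repeat.
72 = 2×27 + 2×9
Total coins = 2 + 2 = 4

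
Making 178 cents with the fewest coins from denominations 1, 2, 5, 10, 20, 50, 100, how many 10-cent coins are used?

Greedy: take as many of the largest coin as possible, then repeat with the remainder.
178 = 1×100 + 1×50 + 1×20 + 1×5 + 1×2 + 1×1
Count of 10: 0

0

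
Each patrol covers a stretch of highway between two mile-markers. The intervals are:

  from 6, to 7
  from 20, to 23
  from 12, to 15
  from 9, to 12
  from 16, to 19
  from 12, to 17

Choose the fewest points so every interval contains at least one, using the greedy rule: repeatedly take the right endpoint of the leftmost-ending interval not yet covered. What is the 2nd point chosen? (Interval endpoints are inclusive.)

Sort by right endpoint; whenever an interval is uncovered, place a point at its right end.
Sorted: [6,7] [9,12] [12,15] [12,17] [16,19] [20,23]
{[6,7]} hit by 7; {[9,12],[12,15],[12,17]} hit by 12; {[16,19]} hit by 19; {[20,23]} hit by 23.
Points: 7, 12, 19, 23 (4 total).

12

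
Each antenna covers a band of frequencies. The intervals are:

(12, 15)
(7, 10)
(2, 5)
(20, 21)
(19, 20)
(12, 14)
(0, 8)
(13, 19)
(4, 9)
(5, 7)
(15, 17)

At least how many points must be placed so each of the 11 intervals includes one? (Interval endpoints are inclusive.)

Process intervals by earliest right end; each time one isn't hit yet, stab at its right endpoint.
Sorted: [2,5] [5,7] [0,8] [4,9] [7,10] [12,14] [12,15] [15,17] [13,19] [19,20] [20,21]
{[2,5],[5,7],[0,8],[4,9]} hit by 5; {[7,10]} hit by 10; {[12,14],[12,15]} hit by 14; {[15,17],[13,19]} hit by 17; {[19,20],[20,21]} hit by 20.
Points: 5, 10, 14, 17, 20 (5 total).

5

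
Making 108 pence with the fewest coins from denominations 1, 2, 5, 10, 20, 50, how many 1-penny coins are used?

Use the largest denomination that fits, subtract, and repeat.
108 = 2×50 + 1×5 + 1×2 + 1×1
Count of 1: 1

1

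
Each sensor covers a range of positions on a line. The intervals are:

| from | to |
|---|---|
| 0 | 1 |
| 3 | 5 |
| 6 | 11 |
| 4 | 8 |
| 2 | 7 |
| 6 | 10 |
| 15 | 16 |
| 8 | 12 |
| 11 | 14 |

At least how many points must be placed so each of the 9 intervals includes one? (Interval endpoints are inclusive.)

Sort by right endpoint; whenever an interval is uncovered, place a point at its right end.
Sorted: [0,1] [3,5] [2,7] [4,8] [6,10] [6,11] [8,12] [11,14] [15,16]
{[0,1]} hit by 1; {[3,5],[2,7],[4,8]} hit by 5; {[6,10],[6,11],[8,12]} hit by 10; {[11,14]} hit by 14; {[15,16]} hit by 16.
Points: 1, 5, 10, 14, 16 (5 total).

5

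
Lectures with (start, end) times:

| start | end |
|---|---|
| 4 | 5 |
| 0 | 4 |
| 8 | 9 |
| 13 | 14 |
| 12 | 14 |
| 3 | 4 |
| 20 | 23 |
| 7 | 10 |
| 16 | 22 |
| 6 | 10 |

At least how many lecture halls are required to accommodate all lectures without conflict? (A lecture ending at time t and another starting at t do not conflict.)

The answer is the maximum number of intervals overlapping at any instant.
Events (time:±→running): 0:+→1 3:+→2 4:-→1 4:-→0 4:+→1 5:-→0 6:+→1 7:+→2 8:+→3 … peak 3.

3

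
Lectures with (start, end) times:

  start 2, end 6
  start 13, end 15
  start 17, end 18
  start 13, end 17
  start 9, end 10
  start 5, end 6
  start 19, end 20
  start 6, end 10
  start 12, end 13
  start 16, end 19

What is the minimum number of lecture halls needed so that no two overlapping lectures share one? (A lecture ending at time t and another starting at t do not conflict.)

Count concurrent intervals with a sweep; the peak is the room count.
Events (time:±→running): 2:+→1 5:+→2 … peak 2.

2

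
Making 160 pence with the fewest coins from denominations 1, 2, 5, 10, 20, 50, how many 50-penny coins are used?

Use the largest denomination that fits, subtract, and repeat.
160 = 3×50 + 1×10
Count of 50: 3

3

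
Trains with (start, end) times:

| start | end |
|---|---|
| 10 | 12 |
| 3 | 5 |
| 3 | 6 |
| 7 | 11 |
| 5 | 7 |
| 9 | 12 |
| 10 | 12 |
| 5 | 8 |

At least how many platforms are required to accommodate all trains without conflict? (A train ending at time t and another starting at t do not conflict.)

4

The answer is the maximum number of intervals overlapping at any instant.
starts: [3, 3, 5, 5, 7, 9, 10, 10]
ends:   [5, 6, 7, 8, 11, 12, 12, 12]
s3→1 s3→2 e5→1 s5→2 s5→3 e6→2 e7→1 s7→2 e8→1 s9→2 s10→3 s10→4  — peak 4.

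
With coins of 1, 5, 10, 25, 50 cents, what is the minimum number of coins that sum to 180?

5

Greedy: take as many of the largest coin as possible, then repeat with the remainder.
180 = 3×50 + 1×25 + 1×5
Total coins = 3 + 1 + 1 = 5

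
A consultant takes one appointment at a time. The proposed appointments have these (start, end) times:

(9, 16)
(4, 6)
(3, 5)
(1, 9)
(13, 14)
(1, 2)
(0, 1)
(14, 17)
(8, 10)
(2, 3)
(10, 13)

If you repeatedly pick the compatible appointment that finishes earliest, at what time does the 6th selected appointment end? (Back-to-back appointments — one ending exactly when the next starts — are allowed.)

Sort by end time and greedily take each interval whose start is ≥ the last chosen end.
Sorted by end: (0,1)  (1,2)  (2,3)  (3,5)  (4,6)  (1,9)  (8,10)  (10,13)  (13,14)  (9,16)  (14,17)
take (0,1); take (1,2); take (2,3); take (3,5); skip (4,6); take (8,10); take (10,13); take (13,14); take (14,17).
Selected: (0,1) (1,2) (2,3) (3,5) (8,10) (10,13) (13,14) (14,17)

13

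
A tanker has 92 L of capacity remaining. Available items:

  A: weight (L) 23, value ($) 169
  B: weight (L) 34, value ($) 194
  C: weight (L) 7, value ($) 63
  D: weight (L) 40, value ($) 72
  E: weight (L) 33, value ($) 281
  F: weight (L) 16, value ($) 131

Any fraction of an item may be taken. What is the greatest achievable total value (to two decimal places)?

Ratios (sorted): C 9.00, E 8.52, F 8.19, A 7.35, B 5.71, D 1.80
take C (7 @ 63); take E (33 @ 281); take F (16 @ 131); take A (23 @ 169); take 13/34 of B → 74.18. Capacity used 92/92.
Total value = 718.18

718.18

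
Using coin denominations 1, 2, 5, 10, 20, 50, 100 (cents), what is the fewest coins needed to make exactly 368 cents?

Use the largest denomination that fits, subtract, and repeat.
368 − 3×100→68 − 1×50→18 − 1×10→8 − 1×5→3 − 1×2→1 − 1×1→0
Total coins = 3 + 1 + 1 + 1 + 1 + 1 = 8

8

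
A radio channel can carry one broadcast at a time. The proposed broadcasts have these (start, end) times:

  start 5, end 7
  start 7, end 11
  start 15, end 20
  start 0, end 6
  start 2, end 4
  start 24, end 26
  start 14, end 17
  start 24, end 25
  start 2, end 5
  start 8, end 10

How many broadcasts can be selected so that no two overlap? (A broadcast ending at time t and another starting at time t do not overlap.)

Order by finish time; keep every interval that doesn't clash with the previous kept one.
By end time: (2,4), (2,5), (0,6), (5,7), (8,10), (7,11), (14,17), (15,20), (24,25), (24,26).
Pick (2,4); next start ≥ 4 → (5,7); next start ≥ 7 → (8,10); next start ≥ 10 → (14,17); next start ≥ 17 → (24,25).
Selected 5 broadcasts.

5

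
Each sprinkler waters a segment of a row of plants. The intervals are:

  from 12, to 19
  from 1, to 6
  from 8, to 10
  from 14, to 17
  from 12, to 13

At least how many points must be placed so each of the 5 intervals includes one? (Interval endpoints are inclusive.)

4

Sorted: [1,6] [8,10] [12,13] [14,17] [12,19]
{[1,6]} hit by 6; {[8,10]} hit by 10; {[12,13]} hit by 13; {[14,17],[12,19]} hit by 17.
Points: 6, 10, 13, 17 (4 total).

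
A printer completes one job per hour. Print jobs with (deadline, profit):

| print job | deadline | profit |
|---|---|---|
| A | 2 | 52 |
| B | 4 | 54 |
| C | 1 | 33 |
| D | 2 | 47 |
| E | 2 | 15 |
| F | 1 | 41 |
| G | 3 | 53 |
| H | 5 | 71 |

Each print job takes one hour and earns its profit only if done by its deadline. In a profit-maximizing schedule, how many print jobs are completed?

5

By profit: H(d5,71), B(d4,54), G(d3,53), A(d2,52), D(d2,47), F(d1,41), C(d1,33), E(d2,15)
H→slot 5; B→slot 4; G→slot 3; A→slot 2; D→slot 1; F skipped; C skipped; E skipped.
5 of 8 scheduled.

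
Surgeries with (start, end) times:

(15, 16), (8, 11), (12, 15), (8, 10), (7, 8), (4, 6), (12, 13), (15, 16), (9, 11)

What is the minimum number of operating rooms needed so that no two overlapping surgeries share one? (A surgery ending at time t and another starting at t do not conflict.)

The answer is the maximum number of intervals overlapping at any instant.
starts: [4, 7, 8, 8, 9, 12, 12, 15, 15]
ends:   [6, 8, 10, 11, 11, 13, 15, 16, 16]
s4→1 e6→0 s7→1 e8→0 s8→1 s8→2 s9→3  — peak 3.

3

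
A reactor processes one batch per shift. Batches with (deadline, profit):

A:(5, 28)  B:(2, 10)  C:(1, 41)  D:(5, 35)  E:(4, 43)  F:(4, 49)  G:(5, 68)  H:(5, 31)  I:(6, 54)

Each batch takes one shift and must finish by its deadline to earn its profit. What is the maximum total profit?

Take jobs in profit order; each goes to the latest open slot no later than its deadline.
Profit order: G=68 I=54 F=49 E=43 C=41 D=35 H=31 A=28 B=10
Assign: G→slot 5, I→slot 6, F→slot 4, E→slot 3, C→slot 1, D→slot 2, H skipped, A skipped, B skipped.
Slots: [1:C] [2:D] [3:E] [4:F] [5:G] [6:I]
Profit = 41 + 35 + 43 + 49 + 68 + 54 = 290

290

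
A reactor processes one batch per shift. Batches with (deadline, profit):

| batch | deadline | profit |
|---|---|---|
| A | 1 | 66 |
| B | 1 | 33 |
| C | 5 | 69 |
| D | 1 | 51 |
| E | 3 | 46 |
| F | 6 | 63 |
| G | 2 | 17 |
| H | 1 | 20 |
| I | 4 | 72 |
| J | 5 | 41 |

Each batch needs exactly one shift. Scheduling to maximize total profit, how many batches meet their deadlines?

Take jobs in profit order; each goes to the latest open slot no later than its deadline.
By profit: I(d4,72), C(d5,69), A(d1,66), F(d6,63), D(d1,51), E(d3,46), J(d5,41), B(d1,33), H(d1,20), G(d2,17)
I→slot 4; C→slot 5; A→slot 1; F→slot 6; D skipped; E→slot 3; J→slot 2; B skipped; H skipped; G skipped.
6 of 10 scheduled.

6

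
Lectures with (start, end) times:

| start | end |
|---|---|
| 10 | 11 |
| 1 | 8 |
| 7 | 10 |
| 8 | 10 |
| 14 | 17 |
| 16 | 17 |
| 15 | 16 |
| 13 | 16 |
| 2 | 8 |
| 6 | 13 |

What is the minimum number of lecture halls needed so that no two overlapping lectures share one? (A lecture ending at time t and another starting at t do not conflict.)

starts: [1, 2, 6, 7, 8, 10, 13, 14, 15, 16]
ends:   [8, 8, 10, 10, 11, 13, 16, 16, 17, 17]
s1→1 s2→2 s6→3 s7→4  — peak 4.

4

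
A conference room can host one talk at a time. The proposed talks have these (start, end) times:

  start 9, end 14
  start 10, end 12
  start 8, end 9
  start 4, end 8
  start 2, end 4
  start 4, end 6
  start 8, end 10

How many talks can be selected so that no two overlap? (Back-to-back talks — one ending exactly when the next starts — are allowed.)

By end time: (2,4), (4,6), (4,8), (8,9), (8,10), (10,12), (9,14).
Pick (2,4); next start ≥ 4 → (4,6); next start ≥ 6 → (8,9); next start ≥ 9 → (10,12).
Selected 4 talks.

4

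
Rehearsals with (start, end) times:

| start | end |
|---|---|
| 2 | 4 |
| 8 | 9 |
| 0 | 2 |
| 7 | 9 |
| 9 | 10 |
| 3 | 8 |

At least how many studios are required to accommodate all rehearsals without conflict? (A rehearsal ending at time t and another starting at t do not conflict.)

2

starts: [0, 2, 3, 7, 8, 9]
ends:   [2, 4, 8, 9, 9, 10]
s0→1 e2→0 s2→1 s3→2  — peak 2.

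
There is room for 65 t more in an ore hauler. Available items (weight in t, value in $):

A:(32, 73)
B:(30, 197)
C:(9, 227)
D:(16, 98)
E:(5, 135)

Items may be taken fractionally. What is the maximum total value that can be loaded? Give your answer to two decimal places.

668.41

Sort by value per unit weight and fill in that order.
Order: E (135/5=27.00) > C (227/9=25.22) > B (197/30=6.57) > D (98/16=6.12) > A (73/32=2.28)
Fill: take E (5 @ 135) → take C (9 @ 227) → take B (30 @ 197) → take D (16 @ 98) → take 5/32 of A → 11.41; 65/65 used.
Total value = 668.41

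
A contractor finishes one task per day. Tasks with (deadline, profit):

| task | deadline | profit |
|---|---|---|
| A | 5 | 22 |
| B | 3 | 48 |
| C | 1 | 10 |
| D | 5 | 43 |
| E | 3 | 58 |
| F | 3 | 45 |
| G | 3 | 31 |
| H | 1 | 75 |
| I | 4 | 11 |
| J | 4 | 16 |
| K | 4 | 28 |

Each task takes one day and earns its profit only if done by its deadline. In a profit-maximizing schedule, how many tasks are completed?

5

Profit order: H=75 E=58 B=48 F=45 D=43 G=31 K=28 A=22 J=16 I=11 C=10
Assign: H→slot 1, E→slot 3, B→slot 2, F skipped, D→slot 5, G skipped, K→slot 4, A skipped, J skipped, I skipped, C skipped.
Slots: [1:H] [2:B] [3:E] [4:K] [5:D]
5 of 11 scheduled.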